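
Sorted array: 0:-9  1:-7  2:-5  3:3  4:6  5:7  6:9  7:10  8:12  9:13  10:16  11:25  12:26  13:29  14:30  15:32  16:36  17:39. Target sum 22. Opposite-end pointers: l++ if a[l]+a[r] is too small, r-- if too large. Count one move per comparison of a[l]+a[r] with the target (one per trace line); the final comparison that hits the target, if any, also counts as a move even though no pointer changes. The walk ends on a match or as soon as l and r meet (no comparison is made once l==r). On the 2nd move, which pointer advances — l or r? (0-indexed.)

r

l=0 r=17: -9+39=30 >22, r--
l=0 r=16: -9+36=27 >22, r--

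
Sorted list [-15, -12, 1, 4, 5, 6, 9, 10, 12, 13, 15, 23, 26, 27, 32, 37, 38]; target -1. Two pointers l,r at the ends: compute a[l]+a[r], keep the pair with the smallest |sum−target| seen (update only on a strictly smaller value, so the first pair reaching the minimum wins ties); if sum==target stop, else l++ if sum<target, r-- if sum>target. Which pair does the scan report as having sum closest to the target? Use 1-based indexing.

pair (-15, 15) with sum 0 (|Δ|=1)

l=1 r=17: -15+38=23 d=24 *, r--
l=1 r=16: -15+37=22 d=23 *, r--
l=1 r=15: -15+32=17 d=18 *, r--
l=1 r=14: -15+27=12 d=13 *, r--
l=1 r=13: -15+26=11 d=12 *, r--
l=1 r=12: -15+23=8 d=9 *, r--
l=1 r=11: -15+15=0 d=1 *, r--
l=1 r=10: -15+13=-2 d=1, l++
l=2 r=10: -12+13=1 d=2, r--
l=2 r=9: -12+12=0 d=1, r--
l=2 r=8: -12+10=-2 d=1, l++
l=3 r=8: 1+10=11 d=12, r--
l=3 r=7: 1+9=10 d=11, r--
l=3 r=6: 1+6=7 d=8, r--
l=3 r=5: 1+5=6 d=7, r--
l=3 r=4: 1+4=5 d=6, r--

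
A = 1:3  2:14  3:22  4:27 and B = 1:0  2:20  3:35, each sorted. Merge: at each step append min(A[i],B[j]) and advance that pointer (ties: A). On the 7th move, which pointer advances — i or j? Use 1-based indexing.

[i=1,j=1] A[i]=3>B[j]=0 take 0 → j++
[i=1,j=2] A[i]=3<=B[j]=20 take 3 → i++
[i=2,j=2] A[i]=14<=B[j]=20 take 14 → i++
[i=3,j=2] A[i]=22>B[j]=20 take 20 → j++
[i=3,j=3] A[i]=22<=B[j]=35 take 22 → i++
[i=4,j=3] A[i]=27<=B[j]=35 take 27 → i++
[i=5,j=3] A done, take B[j]=35 → j++

j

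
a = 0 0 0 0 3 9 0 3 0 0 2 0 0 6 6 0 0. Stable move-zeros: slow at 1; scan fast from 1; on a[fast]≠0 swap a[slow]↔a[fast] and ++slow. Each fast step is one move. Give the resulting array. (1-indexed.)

[3, 9, 3, 2, 6, 6, 0, 0, 0, 0, 0, 0, 0, 0, 0, 0, 0]

slow=1 fast=1: a[fast]=0, fast++
slow=1 fast=2: a[fast]=0, fast++
slow=1 fast=3: a[fast]=0, fast++
slow=1 fast=4: a[fast]=0, fast++
slow=1 fast=5: a[fast]=3≠0 swap→a[1]=3, slow++,fast++
slow=2 fast=6: a[fast]=9≠0 swap→a[2]=9, slow++,fast++
slow=3 fast=7: a[fast]=0, fast++
slow=3 fast=8: a[fast]=3≠0 swap→a[3]=3, slow++,fast++
slow=4 fast=9: a[fast]=0, fast++
slow=4 fast=10: a[fast]=0, fast++
slow=4 fast=11: a[fast]=2≠0 swap→a[4]=2, slow++,fast++
slow=5 fast=12: a[fast]=0, fast++
slow=5 fast=13: a[fast]=0, fast++
slow=5 fast=14: a[fast]=6≠0 swap→a[5]=6, slow++,fast++
slow=6 fast=15: a[fast]=6≠0 swap→a[6]=6, slow++,fast++
slow=7 fast=16: a[fast]=0, fast++
slow=7 fast=17: a[fast]=0, fast++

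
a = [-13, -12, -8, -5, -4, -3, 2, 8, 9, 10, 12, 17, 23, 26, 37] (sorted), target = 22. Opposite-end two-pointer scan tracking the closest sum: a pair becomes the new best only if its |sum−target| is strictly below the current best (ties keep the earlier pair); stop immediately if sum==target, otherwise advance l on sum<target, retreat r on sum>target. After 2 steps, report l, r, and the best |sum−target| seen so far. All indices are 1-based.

l=2, r=14, best |Δ|=2

[1,15] -13+37=24 d=2 * → r--
[1,14] -13+26=13 d=9 → l++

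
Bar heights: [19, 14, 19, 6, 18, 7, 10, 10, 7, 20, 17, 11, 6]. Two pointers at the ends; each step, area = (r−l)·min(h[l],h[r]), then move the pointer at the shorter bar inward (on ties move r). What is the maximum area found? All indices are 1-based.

l=1 r=13: min(19,6)*12=72 best=72 *, r--
l=1 r=12: min(19,11)*11=121 best=121 *, r--
l=1 r=11: min(19,17)*10=170 best=170 *, r--
l=1 r=10: min(19,20)*9=171 best=171 *, l++
l=2 r=10: min(14,20)*8=112 best=171, l++
l=3 r=10: min(19,20)*7=133 best=171, l++
l=4 r=10: min(6,20)*6=36 best=171, l++
l=5 r=10: min(18,20)*5=90 best=171, l++
l=6 r=10: min(7,20)*4=28 best=171, l++
l=7 r=10: min(10,20)*3=30 best=171, l++
l=8 r=10: min(10,20)*2=20 best=171, l++
l=9 r=10: min(7,20)*1=7 best=171, l++

max area = 171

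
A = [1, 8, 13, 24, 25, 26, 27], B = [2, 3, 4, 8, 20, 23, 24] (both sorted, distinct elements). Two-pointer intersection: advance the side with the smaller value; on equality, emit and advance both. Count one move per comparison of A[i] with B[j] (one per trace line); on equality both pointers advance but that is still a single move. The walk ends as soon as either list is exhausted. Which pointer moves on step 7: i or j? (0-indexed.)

i=0 j=0: 1<2, i++
i=1 j=0: 8>2, j++
i=1 j=1: 8>3, j++
i=1 j=2: 8>4, j++
i=1 j=3: 8==8 emit, i++,j++
i=2 j=4: 13<20, i++
i=3 j=4: 24>20, j++

j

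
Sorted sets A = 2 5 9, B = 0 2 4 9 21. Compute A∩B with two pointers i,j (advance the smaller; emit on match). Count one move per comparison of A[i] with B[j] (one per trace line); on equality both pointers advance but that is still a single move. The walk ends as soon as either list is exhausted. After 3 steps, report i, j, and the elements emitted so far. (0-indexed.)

i=0 j=0: 2>0, j++
i=0 j=1: 2==2 emit, i++,j++
i=1 j=2: 5>4, j++

i=1, j=3, emitted=[2]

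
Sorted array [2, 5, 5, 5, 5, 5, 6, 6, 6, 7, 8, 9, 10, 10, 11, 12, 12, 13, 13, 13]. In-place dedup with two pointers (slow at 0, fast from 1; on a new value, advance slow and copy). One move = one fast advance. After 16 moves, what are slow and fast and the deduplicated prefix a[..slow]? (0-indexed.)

(s=0,f=1) a[fast]=5≠a[slow]=2 write a[1]=5 → slow++,fast++
(s=1,f=2) a[fast]=5=a[slow] dup → fast++
(s=1,f=3) a[fast]=5=a[slow] dup → fast++
(s=1,f=4) a[fast]=5=a[slow] dup → fast++
(s=1,f=5) a[fast]=5=a[slow] dup → fast++
(s=1,f=6) a[fast]=6≠a[slow]=5 write a[2]=6 → slow++,fast++
(s=2,f=7) a[fast]=6=a[slow] dup → fast++
(s=2,f=8) a[fast]=6=a[slow] dup → fast++
(s=2,f=9) a[fast]=7≠a[slow]=6 write a[3]=7 → slow++,fast++
(s=3,f=10) a[fast]=8≠a[slow]=7 write a[4]=8 → slow++,fast++
(s=4,f=11) a[fast]=9≠a[slow]=8 write a[5]=9 → slow++,fast++
(s=5,f=12) a[fast]=10≠a[slow]=9 write a[6]=10 → slow++,fast++
(s=6,f=13) a[fast]=10=a[slow] dup → fast++
(s=6,f=14) a[fast]=11≠a[slow]=10 write a[7]=11 → slow++,fast++
(s=7,f=15) a[fast]=12≠a[slow]=11 write a[8]=12 → slow++,fast++
(s=8,f=16) a[fast]=12=a[slow] dup → fast++

slow=8, fast=17, prefix=[2, 5, 6, 7, 8, 9, 10, 11, 12]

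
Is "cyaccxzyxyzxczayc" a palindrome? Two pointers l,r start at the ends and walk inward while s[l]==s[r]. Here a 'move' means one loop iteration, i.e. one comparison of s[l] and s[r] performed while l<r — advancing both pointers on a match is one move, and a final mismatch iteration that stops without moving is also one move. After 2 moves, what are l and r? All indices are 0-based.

l=0 r=16: 'c'=='c', l++,r--
l=1 r=15: 'y'=='y', l++,r--

l=2, r=14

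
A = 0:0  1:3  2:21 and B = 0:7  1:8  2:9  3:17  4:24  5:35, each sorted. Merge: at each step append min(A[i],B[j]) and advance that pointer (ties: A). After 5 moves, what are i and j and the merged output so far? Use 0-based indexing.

i=2, j=3, merged so far=[0, 3, 7, 8, 9]

i=0 j=0: A[i]=0<=B[j]=7 take 0, i++
i=1 j=0: A[i]=3<=B[j]=7 take 3, i++
i=2 j=0: A[i]=21>B[j]=7 take 7, j++
i=2 j=1: A[i]=21>B[j]=8 take 8, j++
i=2 j=2: A[i]=21>B[j]=9 take 9, j++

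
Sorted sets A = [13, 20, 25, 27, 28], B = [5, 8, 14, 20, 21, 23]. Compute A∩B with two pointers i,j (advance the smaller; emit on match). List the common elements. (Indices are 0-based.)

[i=0,j=0] 13>5 → j++
[i=0,j=1] 13>8 → j++
[i=0,j=2] 13<14 → i++
[i=1,j=2] 20>14 → j++
[i=1,j=3] 20==20 emit → i++,j++
[i=2,j=4] 25>21 → j++
[i=2,j=5] 25>23 → j++

intersection = [20]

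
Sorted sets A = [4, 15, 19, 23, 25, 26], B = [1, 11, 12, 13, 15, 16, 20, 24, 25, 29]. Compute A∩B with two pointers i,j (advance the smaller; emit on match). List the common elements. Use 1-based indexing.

intersection = [15, 25]

i=1 j=1: 4>1, j++
i=1 j=2: 4<11, i++
i=2 j=2: 15>11, j++
i=2 j=3: 15>12, j++
i=2 j=4: 15>13, j++
i=2 j=5: 15==15 emit, i++,j++
i=3 j=6: 19>16, j++
i=3 j=7: 19<20, i++
i=4 j=7: 23>20, j++
i=4 j=8: 23<24, i++
i=5 j=8: 25>24, j++
i=5 j=9: 25==25 emit, i++,j++
i=6 j=10: 26<29, i++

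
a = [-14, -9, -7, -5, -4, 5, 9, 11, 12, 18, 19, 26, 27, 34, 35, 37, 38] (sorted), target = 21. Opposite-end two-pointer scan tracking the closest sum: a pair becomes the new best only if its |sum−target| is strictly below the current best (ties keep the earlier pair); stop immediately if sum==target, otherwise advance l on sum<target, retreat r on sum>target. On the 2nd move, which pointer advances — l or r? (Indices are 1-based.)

l=1 r=17: -14+38=24 d=3 *, r--
l=1 r=16: -14+37=23 d=2 *, r--

r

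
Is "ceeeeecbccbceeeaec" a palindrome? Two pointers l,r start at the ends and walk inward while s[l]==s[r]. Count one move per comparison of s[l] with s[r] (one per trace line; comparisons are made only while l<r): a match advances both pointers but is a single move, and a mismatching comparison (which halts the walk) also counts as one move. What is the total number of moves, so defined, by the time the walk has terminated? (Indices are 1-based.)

3 moves

[1,18] 'c'=='c' → l++,r--
[2,17] 'e'=='e' → l++,r--
[3,16] 'e'!='a' → stop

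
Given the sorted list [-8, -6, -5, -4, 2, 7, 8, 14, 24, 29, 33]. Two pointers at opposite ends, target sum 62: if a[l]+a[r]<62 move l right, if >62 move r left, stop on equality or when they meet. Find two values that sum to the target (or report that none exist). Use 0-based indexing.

(29, 33)

l=0 r=10: -8+33=25 <62, l++
l=1 r=10: -6+33=27 <62, l++
l=2 r=10: -5+33=28 <62, l++
l=3 r=10: -4+33=29 <62, l++
l=4 r=10: 2+33=35 <62, l++
l=5 r=10: 7+33=40 <62, l++
l=6 r=10: 8+33=41 <62, l++
l=7 r=10: 14+33=47 <62, l++
l=8 r=10: 24+33=57 <62, l++
l=9 r=10: 29+33=62, found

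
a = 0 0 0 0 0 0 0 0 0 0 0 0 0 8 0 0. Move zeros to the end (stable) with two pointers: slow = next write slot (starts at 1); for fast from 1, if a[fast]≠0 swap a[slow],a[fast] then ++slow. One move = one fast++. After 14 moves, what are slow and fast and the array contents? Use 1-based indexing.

slow=2, fast=15, a=[8, 0, 0, 0, 0, 0, 0, 0, 0, 0, 0, 0, 0, 0, 0, 0]

slow=1 fast=1: a[fast]=0, fast++
slow=1 fast=2: a[fast]=0, fast++
slow=1 fast=3: a[fast]=0, fast++
slow=1 fast=4: a[fast]=0, fast++
slow=1 fast=5: a[fast]=0, fast++
slow=1 fast=6: a[fast]=0, fast++
slow=1 fast=7: a[fast]=0, fast++
slow=1 fast=8: a[fast]=0, fast++
slow=1 fast=9: a[fast]=0, fast++
slow=1 fast=10: a[fast]=0, fast++
slow=1 fast=11: a[fast]=0, fast++
slow=1 fast=12: a[fast]=0, fast++
slow=1 fast=13: a[fast]=0, fast++
slow=1 fast=14: a[fast]=8≠0 swap→a[1]=8, slow++,fast++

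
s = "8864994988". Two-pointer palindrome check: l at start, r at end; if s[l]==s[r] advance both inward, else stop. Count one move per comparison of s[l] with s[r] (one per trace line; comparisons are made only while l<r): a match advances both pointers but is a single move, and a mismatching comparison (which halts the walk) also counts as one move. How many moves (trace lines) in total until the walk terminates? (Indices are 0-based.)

3 moves

l=0 r=9: '8'=='8', l++,r--
l=1 r=8: '8'=='8', l++,r--
l=2 r=7: '6'!='9', stop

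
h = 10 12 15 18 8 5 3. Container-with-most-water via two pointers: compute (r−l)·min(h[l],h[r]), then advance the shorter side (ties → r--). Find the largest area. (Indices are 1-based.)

max area = 32

[1,7] min(10,3)*6=18 best=18 * → r--
[1,6] min(10,5)*5=25 best=25 * → r--
[1,5] min(10,8)*4=32 best=32 * → r--
[1,4] min(10,18)*3=30 best=32 → l++
[2,4] min(12,18)*2=24 best=32 → l++
[3,4] min(15,18)*1=15 best=32 → l++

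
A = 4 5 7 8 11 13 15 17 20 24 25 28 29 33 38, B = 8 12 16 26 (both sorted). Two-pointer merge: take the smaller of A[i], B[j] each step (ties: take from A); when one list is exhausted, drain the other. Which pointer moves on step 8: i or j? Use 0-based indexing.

[i=0,j=0] A[i]=4<=B[j]=8 take 4 → i++
[i=1,j=0] A[i]=5<=B[j]=8 take 5 → i++
[i=2,j=0] A[i]=7<=B[j]=8 take 7 → i++
[i=3,j=0] A[i]=8<=B[j]=8 take 8 → i++
[i=4,j=0] A[i]=11>B[j]=8 take 8 → j++
[i=4,j=1] A[i]=11<=B[j]=12 take 11 → i++
[i=5,j=1] A[i]=13>B[j]=12 take 12 → j++
[i=5,j=2] A[i]=13<=B[j]=16 take 13 → i++

i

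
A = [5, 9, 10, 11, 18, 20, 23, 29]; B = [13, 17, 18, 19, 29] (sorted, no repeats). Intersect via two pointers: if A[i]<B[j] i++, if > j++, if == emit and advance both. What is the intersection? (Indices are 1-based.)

[i=1,j=1] 5<13 → i++
[i=2,j=1] 9<13 → i++
[i=3,j=1] 10<13 → i++
[i=4,j=1] 11<13 → i++
[i=5,j=1] 18>13 → j++
[i=5,j=2] 18>17 → j++
[i=5,j=3] 18==18 emit → i++,j++
[i=6,j=4] 20>19 → j++
[i=6,j=5] 20<29 → i++
[i=7,j=5] 23<29 → i++
[i=8,j=5] 29==29 emit → i++,j++

intersection = [18, 29]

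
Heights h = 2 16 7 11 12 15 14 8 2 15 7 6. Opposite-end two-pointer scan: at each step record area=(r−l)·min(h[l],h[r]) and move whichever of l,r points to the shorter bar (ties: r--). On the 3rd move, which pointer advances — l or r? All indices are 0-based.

[0,11] min(2,6)*11=22 best=22 * → l++
[1,11] min(16,6)*10=60 best=60 * → r--
[1,10] min(16,7)*9=63 best=63 * → r--

r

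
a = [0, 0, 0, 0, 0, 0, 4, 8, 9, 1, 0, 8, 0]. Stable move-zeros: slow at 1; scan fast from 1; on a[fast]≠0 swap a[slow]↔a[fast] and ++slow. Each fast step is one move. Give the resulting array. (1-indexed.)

slow=1 fast=1: a[fast]=0, fast++
slow=1 fast=2: a[fast]=0, fast++
slow=1 fast=3: a[fast]=0, fast++
slow=1 fast=4: a[fast]=0, fast++
slow=1 fast=5: a[fast]=0, fast++
slow=1 fast=6: a[fast]=0, fast++
slow=1 fast=7: a[fast]=4≠0 swap→a[1]=4, slow++,fast++
slow=2 fast=8: a[fast]=8≠0 swap→a[2]=8, slow++,fast++
slow=3 fast=9: a[fast]=9≠0 swap→a[3]=9, slow++,fast++
slow=4 fast=10: a[fast]=1≠0 swap→a[4]=1, slow++,fast++
slow=5 fast=11: a[fast]=0, fast++
slow=5 fast=12: a[fast]=8≠0 swap→a[5]=8, slow++,fast++
slow=6 fast=13: a[fast]=0, fast++

[4, 8, 9, 1, 8, 0, 0, 0, 0, 0, 0, 0, 0]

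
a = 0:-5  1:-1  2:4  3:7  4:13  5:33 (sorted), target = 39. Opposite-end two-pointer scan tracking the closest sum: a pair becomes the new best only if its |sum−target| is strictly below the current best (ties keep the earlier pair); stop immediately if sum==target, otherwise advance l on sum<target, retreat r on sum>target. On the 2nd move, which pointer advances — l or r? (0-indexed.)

[0,5] -5+33=28 d=11 * → l++
[1,5] -1+33=32 d=7 * → l++

l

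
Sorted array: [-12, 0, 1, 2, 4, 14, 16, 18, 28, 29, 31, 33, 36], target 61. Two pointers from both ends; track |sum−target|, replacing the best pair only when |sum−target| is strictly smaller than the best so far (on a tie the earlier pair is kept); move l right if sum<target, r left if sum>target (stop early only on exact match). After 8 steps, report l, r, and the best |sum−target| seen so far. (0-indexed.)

l=8, r=12, best |Δ|=7

l=0 r=12: -12+36=24 d=37 *, l++
l=1 r=12: 0+36=36 d=25 *, l++
l=2 r=12: 1+36=37 d=24 *, l++
l=3 r=12: 2+36=38 d=23 *, l++
l=4 r=12: 4+36=40 d=21 *, l++
l=5 r=12: 14+36=50 d=11 *, l++
l=6 r=12: 16+36=52 d=9 *, l++
l=7 r=12: 18+36=54 d=7 *, l++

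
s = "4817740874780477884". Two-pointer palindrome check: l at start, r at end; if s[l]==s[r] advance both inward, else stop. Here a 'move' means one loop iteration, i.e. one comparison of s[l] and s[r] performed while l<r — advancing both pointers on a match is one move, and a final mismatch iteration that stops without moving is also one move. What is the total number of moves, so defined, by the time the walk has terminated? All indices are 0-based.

[0,18] '4'=='4' → l++,r--
[1,17] '8'=='8' → l++,r--
[2,16] '1'!='8' → stop

3 moves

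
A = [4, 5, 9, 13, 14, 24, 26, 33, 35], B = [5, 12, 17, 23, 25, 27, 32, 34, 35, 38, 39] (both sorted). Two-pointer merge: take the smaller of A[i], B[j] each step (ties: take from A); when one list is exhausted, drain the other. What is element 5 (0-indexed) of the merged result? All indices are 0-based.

i=0 j=0: A[i]=4<=B[j]=5 take 4, i++
i=1 j=0: A[i]=5<=B[j]=5 take 5, i++
i=2 j=0: A[i]=9>B[j]=5 take 5, j++
i=2 j=1: A[i]=9<=B[j]=12 take 9, i++
i=3 j=1: A[i]=13>B[j]=12 take 12, j++
i=3 j=2: A[i]=13<=B[j]=17 take 13, i++
i=4 j=2: A[i]=14<=B[j]=17 take 14, i++
i=5 j=2: A[i]=24>B[j]=17 take 17, j++
i=5 j=3: A[i]=24>B[j]=23 take 23, j++
i=5 j=4: A[i]=24<=B[j]=25 take 24, i++
i=6 j=4: A[i]=26>B[j]=25 take 25, j++
i=6 j=5: A[i]=26<=B[j]=27 take 26, i++
i=7 j=5: A[i]=33>B[j]=27 take 27, j++
i=7 j=6: A[i]=33>B[j]=32 take 32, j++
i=7 j=7: A[i]=33<=B[j]=34 take 33, i++
i=8 j=7: A[i]=35>B[j]=34 take 34, j++
i=8 j=8: A[i]=35<=B[j]=35 take 35, i++
i=9 j=8: A done, take B[j]=35, j++
i=9 j=9: A done, take B[j]=38, j++
i=9 j=10: A done, take B[j]=39, j++

merged[5] = 13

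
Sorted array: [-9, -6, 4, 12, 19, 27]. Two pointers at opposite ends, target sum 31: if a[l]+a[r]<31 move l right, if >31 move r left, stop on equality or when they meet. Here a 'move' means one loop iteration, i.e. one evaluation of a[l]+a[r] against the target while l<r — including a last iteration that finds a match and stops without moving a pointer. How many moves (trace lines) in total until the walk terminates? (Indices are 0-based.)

3 moves

[0,5] -9+27=18 <31 → l++
[1,5] -6+27=21 <31 → l++
[2,5] 4+27=31 → found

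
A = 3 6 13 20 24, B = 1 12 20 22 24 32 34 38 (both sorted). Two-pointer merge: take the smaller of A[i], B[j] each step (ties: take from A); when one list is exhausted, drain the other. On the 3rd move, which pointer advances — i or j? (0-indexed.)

i=0 j=0: A[i]=3>B[j]=1 take 1, j++
i=0 j=1: A[i]=3<=B[j]=12 take 3, i++
i=1 j=1: A[i]=6<=B[j]=12 take 6, i++

i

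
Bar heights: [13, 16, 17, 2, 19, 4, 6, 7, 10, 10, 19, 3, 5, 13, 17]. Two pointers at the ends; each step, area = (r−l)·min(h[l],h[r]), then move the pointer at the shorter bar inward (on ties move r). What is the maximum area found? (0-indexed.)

max area = 208

l=0 r=14: min(13,17)*14=182 best=182 *, l++
l=1 r=14: min(16,17)*13=208 best=208 *, l++
l=2 r=14: min(17,17)*12=204 best=208, r--
l=2 r=13: min(17,13)*11=143 best=208, r--
l=2 r=12: min(17,5)*10=50 best=208, r--
l=2 r=11: min(17,3)*9=27 best=208, r--
l=2 r=10: min(17,19)*8=136 best=208, l++
l=3 r=10: min(2,19)*7=14 best=208, l++
l=4 r=10: min(19,19)*6=114 best=208, r--
l=4 r=9: min(19,10)*5=50 best=208, r--
l=4 r=8: min(19,10)*4=40 best=208, r--
l=4 r=7: min(19,7)*3=21 best=208, r--
l=4 r=6: min(19,6)*2=12 best=208, r--
l=4 r=5: min(19,4)*1=4 best=208, r--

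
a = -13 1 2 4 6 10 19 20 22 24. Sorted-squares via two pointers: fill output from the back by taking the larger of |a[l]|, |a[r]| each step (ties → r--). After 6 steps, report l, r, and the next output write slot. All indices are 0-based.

l=1, r=4, next write slot=3

l=0 r=9: |-13|<=|24| out[9]=576, r--
l=0 r=8: |-13|<=|22| out[8]=484, r--
l=0 r=7: |-13|<=|20| out[7]=400, r--
l=0 r=6: |-13|<=|19| out[6]=361, r--
l=0 r=5: |-13|>|10| out[5]=169, l++
l=1 r=5: |1|<=|10| out[4]=100, r--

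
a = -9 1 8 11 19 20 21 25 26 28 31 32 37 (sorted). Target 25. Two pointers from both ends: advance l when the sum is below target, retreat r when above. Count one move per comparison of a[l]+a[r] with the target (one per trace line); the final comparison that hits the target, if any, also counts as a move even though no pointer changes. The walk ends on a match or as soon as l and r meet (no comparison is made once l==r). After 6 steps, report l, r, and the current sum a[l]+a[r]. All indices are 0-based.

l=1, r=7, sum=26

[0,12] -9+37=28 >25 → r--
[0,11] -9+32=23 <25 → l++
[1,11] 1+32=33 >25 → r--
[1,10] 1+31=32 >25 → r--
[1,9] 1+28=29 >25 → r--
[1,8] 1+26=27 >25 → r--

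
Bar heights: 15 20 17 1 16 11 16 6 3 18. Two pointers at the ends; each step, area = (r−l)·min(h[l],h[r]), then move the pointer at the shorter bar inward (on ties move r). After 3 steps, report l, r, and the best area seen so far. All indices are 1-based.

l=1 r=10: min(15,18)*9=135 best=135 *, l++
l=2 r=10: min(20,18)*8=144 best=144 *, r--
l=2 r=9: min(20,3)*7=21 best=144, r--

l=2, r=8, best area=144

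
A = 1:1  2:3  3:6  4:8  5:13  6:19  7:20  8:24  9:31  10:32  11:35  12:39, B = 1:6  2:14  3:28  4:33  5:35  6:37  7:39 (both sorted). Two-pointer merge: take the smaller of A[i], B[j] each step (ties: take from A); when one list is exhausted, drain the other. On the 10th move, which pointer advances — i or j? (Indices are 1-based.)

i

i=1 j=1: A[i]=1<=B[j]=6 take 1, i++
i=2 j=1: A[i]=3<=B[j]=6 take 3, i++
i=3 j=1: A[i]=6<=B[j]=6 take 6, i++
i=4 j=1: A[i]=8>B[j]=6 take 6, j++
i=4 j=2: A[i]=8<=B[j]=14 take 8, i++
i=5 j=2: A[i]=13<=B[j]=14 take 13, i++
i=6 j=2: A[i]=19>B[j]=14 take 14, j++
i=6 j=3: A[i]=19<=B[j]=28 take 19, i++
i=7 j=3: A[i]=20<=B[j]=28 take 20, i++
i=8 j=3: A[i]=24<=B[j]=28 take 24, i++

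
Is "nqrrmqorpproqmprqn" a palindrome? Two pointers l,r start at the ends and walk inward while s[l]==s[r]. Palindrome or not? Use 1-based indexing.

not a palindrome (mismatch at 4,15)

l=1 r=18: 'n'=='n', l++,r--
l=2 r=17: 'q'=='q', l++,r--
l=3 r=16: 'r'=='r', l++,r--
l=4 r=15: 'r'!='p', stop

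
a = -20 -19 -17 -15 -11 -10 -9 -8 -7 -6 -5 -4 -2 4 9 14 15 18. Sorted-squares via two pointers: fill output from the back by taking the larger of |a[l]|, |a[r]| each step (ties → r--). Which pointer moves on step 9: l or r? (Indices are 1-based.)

l

[1,18] |-20|>|18| out[18]=400 → l++
[2,18] |-19|>|18| out[17]=361 → l++
[3,18] |-17|<=|18| out[16]=324 → r--
[3,17] |-17|>|15| out[15]=289 → l++
[4,17] |-15|<=|15| out[14]=225 → r--
[4,16] |-15|>|14| out[13]=225 → l++
[5,16] |-11|<=|14| out[12]=196 → r--
[5,15] |-11|>|9| out[11]=121 → l++
[6,15] |-10|>|9| out[10]=100 → l++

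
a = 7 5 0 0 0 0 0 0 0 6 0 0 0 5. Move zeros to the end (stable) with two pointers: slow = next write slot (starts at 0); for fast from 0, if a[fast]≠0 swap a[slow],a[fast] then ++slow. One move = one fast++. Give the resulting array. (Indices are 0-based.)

[7, 5, 6, 5, 0, 0, 0, 0, 0, 0, 0, 0, 0, 0]

slow=0 fast=0: a[fast]=7≠0 swap→a[0]=7, slow++,fast++
slow=1 fast=1: a[fast]=5≠0 swap→a[1]=5, slow++,fast++
slow=2 fast=2: a[fast]=0, fast++
slow=2 fast=3: a[fast]=0, fast++
slow=2 fast=4: a[fast]=0, fast++
slow=2 fast=5: a[fast]=0, fast++
slow=2 fast=6: a[fast]=0, fast++
slow=2 fast=7: a[fast]=0, fast++
slow=2 fast=8: a[fast]=0, fast++
slow=2 fast=9: a[fast]=6≠0 swap→a[2]=6, slow++,fast++
slow=3 fast=10: a[fast]=0, fast++
slow=3 fast=11: a[fast]=0, fast++
slow=3 fast=12: a[fast]=0, fast++
slow=3 fast=13: a[fast]=5≠0 swap→a[3]=5, slow++,fast++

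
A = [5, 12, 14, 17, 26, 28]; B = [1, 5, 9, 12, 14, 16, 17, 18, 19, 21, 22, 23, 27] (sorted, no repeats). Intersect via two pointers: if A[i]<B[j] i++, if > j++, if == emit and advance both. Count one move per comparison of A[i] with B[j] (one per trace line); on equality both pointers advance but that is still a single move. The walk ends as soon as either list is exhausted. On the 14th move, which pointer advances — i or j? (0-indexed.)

j

i=0 j=0: 5>1, j++
i=0 j=1: 5==5 emit, i++,j++
i=1 j=2: 12>9, j++
i=1 j=3: 12==12 emit, i++,j++
i=2 j=4: 14==14 emit, i++,j++
i=3 j=5: 17>16, j++
i=3 j=6: 17==17 emit, i++,j++
i=4 j=7: 26>18, j++
i=4 j=8: 26>19, j++
i=4 j=9: 26>21, j++
i=4 j=10: 26>22, j++
i=4 j=11: 26>23, j++
i=4 j=12: 26<27, i++
i=5 j=12: 28>27, j++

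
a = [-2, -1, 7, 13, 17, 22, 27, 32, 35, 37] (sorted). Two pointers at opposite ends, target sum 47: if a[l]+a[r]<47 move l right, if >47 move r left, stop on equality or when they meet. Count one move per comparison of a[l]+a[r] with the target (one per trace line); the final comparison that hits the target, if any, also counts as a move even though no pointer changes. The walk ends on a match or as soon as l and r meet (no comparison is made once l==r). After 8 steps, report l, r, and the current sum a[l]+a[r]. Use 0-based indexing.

l=5, r=6, sum=49

[0,9] -2+37=35 <47 → l++
[1,9] -1+37=36 <47 → l++
[2,9] 7+37=44 <47 → l++
[3,9] 13+37=50 >47 → r--
[3,8] 13+35=48 >47 → r--
[3,7] 13+32=45 <47 → l++
[4,7] 17+32=49 >47 → r--
[4,6] 17+27=44 <47 → l++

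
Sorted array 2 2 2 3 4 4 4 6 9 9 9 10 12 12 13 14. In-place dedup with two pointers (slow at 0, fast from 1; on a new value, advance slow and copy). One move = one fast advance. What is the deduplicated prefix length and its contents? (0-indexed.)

length 9; prefix = [2, 3, 4, 6, 9, 10, 12, 13, 14]

(s=0,f=1) a[fast]=2=a[slow] dup → fast++
(s=0,f=2) a[fast]=2=a[slow] dup → fast++
(s=0,f=3) a[fast]=3≠a[slow]=2 write a[1]=3 → slow++,fast++
(s=1,f=4) a[fast]=4≠a[slow]=3 write a[2]=4 → slow++,fast++
(s=2,f=5) a[fast]=4=a[slow] dup → fast++
(s=2,f=6) a[fast]=4=a[slow] dup → fast++
(s=2,f=7) a[fast]=6≠a[slow]=4 write a[3]=6 → slow++,fast++
(s=3,f=8) a[fast]=9≠a[slow]=6 write a[4]=9 → slow++,fast++
(s=4,f=9) a[fast]=9=a[slow] dup → fast++
(s=4,f=10) a[fast]=9=a[slow] dup → fast++
(s=4,f=11) a[fast]=10≠a[slow]=9 write a[5]=10 → slow++,fast++
(s=5,f=12) a[fast]=12≠a[slow]=10 write a[6]=12 → slow++,fast++
(s=6,f=13) a[fast]=12=a[slow] dup → fast++
(s=6,f=14) a[fast]=13≠a[slow]=12 write a[7]=13 → slow++,fast++
(s=7,f=15) a[fast]=14≠a[slow]=13 write a[8]=14 → slow++,fast++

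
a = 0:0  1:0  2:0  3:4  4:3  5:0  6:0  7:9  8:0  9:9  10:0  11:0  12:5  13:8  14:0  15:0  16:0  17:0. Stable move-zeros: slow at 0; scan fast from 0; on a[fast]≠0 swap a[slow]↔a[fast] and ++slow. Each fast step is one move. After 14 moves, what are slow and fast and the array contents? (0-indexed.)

slow=6, fast=14, a=[4, 3, 9, 9, 5, 8, 0, 0, 0, 0, 0, 0, 0, 0, 0, 0, 0, 0]

(s=0,f=0) a[fast]=0 → fast++
(s=0,f=1) a[fast]=0 → fast++
(s=0,f=2) a[fast]=0 → fast++
(s=0,f=3) a[fast]=4≠0 swap→a[0]=4 → slow++,fast++
(s=1,f=4) a[fast]=3≠0 swap→a[1]=3 → slow++,fast++
(s=2,f=5) a[fast]=0 → fast++
(s=2,f=6) a[fast]=0 → fast++
(s=2,f=7) a[fast]=9≠0 swap→a[2]=9 → slow++,fast++
(s=3,f=8) a[fast]=0 → fast++
(s=3,f=9) a[fast]=9≠0 swap→a[3]=9 → slow++,fast++
(s=4,f=10) a[fast]=0 → fast++
(s=4,f=11) a[fast]=0 → fast++
(s=4,f=12) a[fast]=5≠0 swap→a[4]=5 → slow++,fast++
(s=5,f=13) a[fast]=8≠0 swap→a[5]=8 → slow++,fast++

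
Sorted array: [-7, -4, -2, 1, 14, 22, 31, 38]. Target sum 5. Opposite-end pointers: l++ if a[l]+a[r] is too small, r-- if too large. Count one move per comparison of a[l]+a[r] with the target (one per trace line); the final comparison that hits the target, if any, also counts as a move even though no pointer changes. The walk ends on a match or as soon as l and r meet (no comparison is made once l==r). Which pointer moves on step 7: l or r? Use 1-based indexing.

[1,8] -7+38=31 >5 → r--
[1,7] -7+31=24 >5 → r--
[1,6] -7+22=15 >5 → r--
[1,5] -7+14=7 >5 → r--
[1,4] -7+1=-6 <5 → l++
[2,4] -4+1=-3 <5 → l++
[3,4] -2+1=-1 <5 → l++

l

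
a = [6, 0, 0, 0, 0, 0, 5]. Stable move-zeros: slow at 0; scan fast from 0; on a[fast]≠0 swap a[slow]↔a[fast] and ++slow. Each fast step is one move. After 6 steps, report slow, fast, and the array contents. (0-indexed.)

slow=1, fast=6, a=[6, 0, 0, 0, 0, 0, 5]

slow=0 fast=0: a[fast]=6≠0 swap→a[0]=6, slow++,fast++
slow=1 fast=1: a[fast]=0, fast++
slow=1 fast=2: a[fast]=0, fast++
slow=1 fast=3: a[fast]=0, fast++
slow=1 fast=4: a[fast]=0, fast++
slow=1 fast=5: a[fast]=0, fast++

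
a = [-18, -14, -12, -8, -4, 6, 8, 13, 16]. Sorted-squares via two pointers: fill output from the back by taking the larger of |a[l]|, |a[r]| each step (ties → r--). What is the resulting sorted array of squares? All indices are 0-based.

[0,8] |-18|>|16| out[8]=324 → l++
[1,8] |-14|<=|16| out[7]=256 → r--
[1,7] |-14|>|13| out[6]=196 → l++
[2,7] |-12|<=|13| out[5]=169 → r--
[2,6] |-12|>|8| out[4]=144 → l++
[3,6] |-8|<=|8| out[3]=64 → r--
[3,5] |-8|>|6| out[2]=64 → l++
[4,5] |-4|<=|6| out[1]=36 → r--
[4,4] |-4|<=|-4| out[0]=16 → r--

[16, 36, 64, 64, 144, 169, 196, 256, 324]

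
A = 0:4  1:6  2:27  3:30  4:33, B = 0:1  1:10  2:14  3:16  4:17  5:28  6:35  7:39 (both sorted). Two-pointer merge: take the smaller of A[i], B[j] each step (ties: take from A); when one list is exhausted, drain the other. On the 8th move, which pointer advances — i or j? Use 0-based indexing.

[i=0,j=0] A[i]=4>B[j]=1 take 1 → j++
[i=0,j=1] A[i]=4<=B[j]=10 take 4 → i++
[i=1,j=1] A[i]=6<=B[j]=10 take 6 → i++
[i=2,j=1] A[i]=27>B[j]=10 take 10 → j++
[i=2,j=2] A[i]=27>B[j]=14 take 14 → j++
[i=2,j=3] A[i]=27>B[j]=16 take 16 → j++
[i=2,j=4] A[i]=27>B[j]=17 take 17 → j++
[i=2,j=5] A[i]=27<=B[j]=28 take 27 → i++

i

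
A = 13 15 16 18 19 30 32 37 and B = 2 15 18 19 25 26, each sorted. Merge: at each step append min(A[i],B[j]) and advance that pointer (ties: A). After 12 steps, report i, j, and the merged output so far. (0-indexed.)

i=6, j=6, merged so far=[2, 13, 15, 15, 16, 18, 18, 19, 19, 25, 26, 30]

i=0 j=0: A[i]=13>B[j]=2 take 2, j++
i=0 j=1: A[i]=13<=B[j]=15 take 13, i++
i=1 j=1: A[i]=15<=B[j]=15 take 15, i++
i=2 j=1: A[i]=16>B[j]=15 take 15, j++
i=2 j=2: A[i]=16<=B[j]=18 take 16, i++
i=3 j=2: A[i]=18<=B[j]=18 take 18, i++
i=4 j=2: A[i]=19>B[j]=18 take 18, j++
i=4 j=3: A[i]=19<=B[j]=19 take 19, i++
i=5 j=3: A[i]=30>B[j]=19 take 19, j++
i=5 j=4: A[i]=30>B[j]=25 take 25, j++
i=5 j=5: A[i]=30>B[j]=26 take 26, j++
i=5 j=6: B done, take A[i]=30, i++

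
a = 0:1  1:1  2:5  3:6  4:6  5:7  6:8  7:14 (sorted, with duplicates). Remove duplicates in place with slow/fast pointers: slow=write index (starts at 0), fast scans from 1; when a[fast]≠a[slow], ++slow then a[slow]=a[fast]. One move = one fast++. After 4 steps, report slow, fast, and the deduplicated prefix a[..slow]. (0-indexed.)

slow=0 fast=1: a[fast]=1=a[slow] dup, fast++
slow=0 fast=2: a[fast]=5≠a[slow]=1 write a[1]=5, slow++,fast++
slow=1 fast=3: a[fast]=6≠a[slow]=5 write a[2]=6, slow++,fast++
slow=2 fast=4: a[fast]=6=a[slow] dup, fast++

slow=2, fast=5, prefix=[1, 5, 6]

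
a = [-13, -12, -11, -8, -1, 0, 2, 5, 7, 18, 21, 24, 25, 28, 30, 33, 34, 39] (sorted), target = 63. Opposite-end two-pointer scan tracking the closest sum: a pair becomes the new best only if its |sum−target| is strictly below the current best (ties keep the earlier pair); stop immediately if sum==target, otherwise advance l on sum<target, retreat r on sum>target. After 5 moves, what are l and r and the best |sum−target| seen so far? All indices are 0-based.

l=5, r=17, best |Δ|=25

[0,17] -13+39=26 d=37 * → l++
[1,17] -12+39=27 d=36 * → l++
[2,17] -11+39=28 d=35 * → l++
[3,17] -8+39=31 d=32 * → l++
[4,17] -1+39=38 d=25 * → l++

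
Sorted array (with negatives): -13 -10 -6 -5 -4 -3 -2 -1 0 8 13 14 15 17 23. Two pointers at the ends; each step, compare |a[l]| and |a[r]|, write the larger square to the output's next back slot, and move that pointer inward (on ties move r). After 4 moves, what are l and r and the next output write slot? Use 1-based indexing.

l=1, r=11, next write slot=11

[1,15] |-13|<=|23| out[15]=529 → r--
[1,14] |-13|<=|17| out[14]=289 → r--
[1,13] |-13|<=|15| out[13]=225 → r--
[1,12] |-13|<=|14| out[12]=196 → r--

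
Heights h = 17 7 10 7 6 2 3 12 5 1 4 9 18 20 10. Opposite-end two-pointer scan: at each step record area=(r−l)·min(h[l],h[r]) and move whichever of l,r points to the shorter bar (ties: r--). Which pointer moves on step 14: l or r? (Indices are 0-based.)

[0,14] min(17,10)*14=140 best=140 * → r--
[0,13] min(17,20)*13=221 best=221 * → l++
[1,13] min(7,20)*12=84 best=221 → l++
[2,13] min(10,20)*11=110 best=221 → l++
[3,13] min(7,20)*10=70 best=221 → l++
[4,13] min(6,20)*9=54 best=221 → l++
[5,13] min(2,20)*8=16 best=221 → l++
[6,13] min(3,20)*7=21 best=221 → l++
[7,13] min(12,20)*6=72 best=221 → l++
[8,13] min(5,20)*5=25 best=221 → l++
[9,13] min(1,20)*4=4 best=221 → l++
[10,13] min(4,20)*3=12 best=221 → l++
[11,13] min(9,20)*2=18 best=221 → l++
[12,13] min(18,20)*1=18 best=221 → l++

l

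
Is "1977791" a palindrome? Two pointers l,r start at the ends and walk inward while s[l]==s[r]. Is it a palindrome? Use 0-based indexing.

palindrome

[0,6] '1'=='1' → l++,r--
[1,5] '9'=='9' → l++,r--
[2,4] '7'=='7' → l++,r--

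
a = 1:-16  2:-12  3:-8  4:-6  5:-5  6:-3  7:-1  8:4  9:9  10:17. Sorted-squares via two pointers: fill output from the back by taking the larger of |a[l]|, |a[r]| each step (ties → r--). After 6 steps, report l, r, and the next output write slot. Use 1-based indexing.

l=5, r=8, next write slot=4

[1,10] |-16|<=|17| out[10]=289 → r--
[1,9] |-16|>|9| out[9]=256 → l++
[2,9] |-12|>|9| out[8]=144 → l++
[3,9] |-8|<=|9| out[7]=81 → r--
[3,8] |-8|>|4| out[6]=64 → l++
[4,8] |-6|>|4| out[5]=36 → l++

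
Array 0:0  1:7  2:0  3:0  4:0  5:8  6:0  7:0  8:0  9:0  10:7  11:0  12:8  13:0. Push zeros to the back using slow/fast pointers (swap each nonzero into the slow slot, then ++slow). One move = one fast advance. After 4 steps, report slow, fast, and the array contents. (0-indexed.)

slow=1, fast=4, a=[7, 0, 0, 0, 0, 8, 0, 0, 0, 0, 7, 0, 8, 0]

(s=0,f=0) a[fast]=0 → fast++
(s=0,f=1) a[fast]=7≠0 swap→a[0]=7 → slow++,fast++
(s=1,f=2) a[fast]=0 → fast++
(s=1,f=3) a[fast]=0 → fast++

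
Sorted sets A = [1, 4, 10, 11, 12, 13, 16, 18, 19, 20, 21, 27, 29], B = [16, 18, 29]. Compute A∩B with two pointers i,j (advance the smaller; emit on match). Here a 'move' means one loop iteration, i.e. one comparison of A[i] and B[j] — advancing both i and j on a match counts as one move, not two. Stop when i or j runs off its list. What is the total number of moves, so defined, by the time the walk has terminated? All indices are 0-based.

13 moves

[i=0,j=0] 1<16 → i++
[i=1,j=0] 4<16 → i++
[i=2,j=0] 10<16 → i++
[i=3,j=0] 11<16 → i++
[i=4,j=0] 12<16 → i++
[i=5,j=0] 13<16 → i++
[i=6,j=0] 16==16 emit → i++,j++
[i=7,j=1] 18==18 emit → i++,j++
[i=8,j=2] 19<29 → i++
[i=9,j=2] 20<29 → i++
[i=10,j=2] 21<29 → i++
[i=11,j=2] 27<29 → i++
[i=12,j=2] 29==29 emit → i++,j++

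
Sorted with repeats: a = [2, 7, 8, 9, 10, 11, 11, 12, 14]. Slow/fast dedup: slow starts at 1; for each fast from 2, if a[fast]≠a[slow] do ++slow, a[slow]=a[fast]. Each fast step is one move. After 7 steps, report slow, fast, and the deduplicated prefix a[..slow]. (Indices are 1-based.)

slow=7, fast=9, prefix=[2, 7, 8, 9, 10, 11, 12]

slow=1 fast=2: a[fast]=7≠a[slow]=2 write a[2]=7, slow++,fast++
slow=2 fast=3: a[fast]=8≠a[slow]=7 write a[3]=8, slow++,fast++
slow=3 fast=4: a[fast]=9≠a[slow]=8 write a[4]=9, slow++,fast++
slow=4 fast=5: a[fast]=10≠a[slow]=9 write a[5]=10, slow++,fast++
slow=5 fast=6: a[fast]=11≠a[slow]=10 write a[6]=11, slow++,fast++
slow=6 fast=7: a[fast]=11=a[slow] dup, fast++
slow=6 fast=8: a[fast]=12≠a[slow]=11 write a[7]=12, slow++,fast++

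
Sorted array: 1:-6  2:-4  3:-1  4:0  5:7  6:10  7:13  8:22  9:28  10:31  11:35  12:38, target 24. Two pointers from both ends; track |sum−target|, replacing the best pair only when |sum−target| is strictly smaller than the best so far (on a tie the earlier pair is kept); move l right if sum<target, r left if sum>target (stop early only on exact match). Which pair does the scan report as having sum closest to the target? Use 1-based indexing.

pair (-4, 28) with sum 24 (|Δ|=0)

[1,12] -6+38=32 d=8 * → r--
[1,11] -6+35=29 d=5 * → r--
[1,10] -6+31=25 d=1 * → r--
[1,9] -6+28=22 d=2 → l++
[2,9] -4+28=24 d=0 * → stop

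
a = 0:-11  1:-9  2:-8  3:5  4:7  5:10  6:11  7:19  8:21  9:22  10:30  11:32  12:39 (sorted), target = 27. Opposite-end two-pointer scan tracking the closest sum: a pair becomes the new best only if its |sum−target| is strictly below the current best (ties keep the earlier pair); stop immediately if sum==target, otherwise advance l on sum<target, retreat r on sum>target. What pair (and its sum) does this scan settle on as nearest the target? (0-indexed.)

pair (5, 22) with sum 27 (|Δ|=0)

l=0 r=12: -11+39=28 d=1 *, r--
l=0 r=11: -11+32=21 d=6, l++
l=1 r=11: -9+32=23 d=4, l++
l=2 r=11: -8+32=24 d=3, l++
l=3 r=11: 5+32=37 d=10, r--
l=3 r=10: 5+30=35 d=8, r--
l=3 r=9: 5+22=27 d=0 *, stop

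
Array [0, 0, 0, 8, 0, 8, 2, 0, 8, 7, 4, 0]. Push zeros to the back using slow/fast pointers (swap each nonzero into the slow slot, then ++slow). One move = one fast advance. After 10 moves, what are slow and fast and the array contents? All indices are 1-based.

(s=1,f=1) a[fast]=0 → fast++
(s=1,f=2) a[fast]=0 → fast++
(s=1,f=3) a[fast]=0 → fast++
(s=1,f=4) a[fast]=8≠0 swap→a[1]=8 → slow++,fast++
(s=2,f=5) a[fast]=0 → fast++
(s=2,f=6) a[fast]=8≠0 swap→a[2]=8 → slow++,fast++
(s=3,f=7) a[fast]=2≠0 swap→a[3]=2 → slow++,fast++
(s=4,f=8) a[fast]=0 → fast++
(s=4,f=9) a[fast]=8≠0 swap→a[4]=8 → slow++,fast++
(s=5,f=10) a[fast]=7≠0 swap→a[5]=7 → slow++,fast++

slow=6, fast=11, a=[8, 8, 2, 8, 7, 0, 0, 0, 0, 0, 4, 0]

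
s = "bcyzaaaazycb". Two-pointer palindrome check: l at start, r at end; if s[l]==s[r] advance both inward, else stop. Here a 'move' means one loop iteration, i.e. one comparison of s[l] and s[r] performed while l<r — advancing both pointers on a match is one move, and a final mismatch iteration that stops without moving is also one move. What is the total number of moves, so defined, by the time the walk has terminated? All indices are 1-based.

6 moves

[1,12] 'b'=='b' → l++,r--
[2,11] 'c'=='c' → l++,r--
[3,10] 'y'=='y' → l++,r--
[4,9] 'z'=='z' → l++,r--
[5,8] 'a'=='a' → l++,r--
[6,7] 'a'=='a' → l++,r--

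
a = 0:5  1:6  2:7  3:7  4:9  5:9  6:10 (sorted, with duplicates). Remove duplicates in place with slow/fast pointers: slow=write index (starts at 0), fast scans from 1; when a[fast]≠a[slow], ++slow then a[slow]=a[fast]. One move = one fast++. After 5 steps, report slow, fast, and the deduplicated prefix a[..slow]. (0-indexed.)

(s=0,f=1) a[fast]=6≠a[slow]=5 write a[1]=6 → slow++,fast++
(s=1,f=2) a[fast]=7≠a[slow]=6 write a[2]=7 → slow++,fast++
(s=2,f=3) a[fast]=7=a[slow] dup → fast++
(s=2,f=4) a[fast]=9≠a[slow]=7 write a[3]=9 → slow++,fast++
(s=3,f=5) a[fast]=9=a[slow] dup → fast++

slow=3, fast=6, prefix=[5, 6, 7, 9]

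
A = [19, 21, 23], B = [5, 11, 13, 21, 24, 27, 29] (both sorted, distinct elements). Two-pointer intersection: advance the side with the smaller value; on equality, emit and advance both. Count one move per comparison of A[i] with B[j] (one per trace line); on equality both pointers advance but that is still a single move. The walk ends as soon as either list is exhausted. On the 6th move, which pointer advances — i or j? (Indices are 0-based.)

i

i=0 j=0: 19>5, j++
i=0 j=1: 19>11, j++
i=0 j=2: 19>13, j++
i=0 j=3: 19<21, i++
i=1 j=3: 21==21 emit, i++,j++
i=2 j=4: 23<24, i++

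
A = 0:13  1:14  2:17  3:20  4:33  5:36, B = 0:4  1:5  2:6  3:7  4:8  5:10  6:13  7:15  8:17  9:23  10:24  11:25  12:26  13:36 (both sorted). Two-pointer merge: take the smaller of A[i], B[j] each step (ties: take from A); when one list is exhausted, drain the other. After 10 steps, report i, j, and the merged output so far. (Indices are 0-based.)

i=2, j=8, merged so far=[4, 5, 6, 7, 8, 10, 13, 13, 14, 15]

[i=0,j=0] A[i]=13>B[j]=4 take 4 → j++
[i=0,j=1] A[i]=13>B[j]=5 take 5 → j++
[i=0,j=2] A[i]=13>B[j]=6 take 6 → j++
[i=0,j=3] A[i]=13>B[j]=7 take 7 → j++
[i=0,j=4] A[i]=13>B[j]=8 take 8 → j++
[i=0,j=5] A[i]=13>B[j]=10 take 10 → j++
[i=0,j=6] A[i]=13<=B[j]=13 take 13 → i++
[i=1,j=6] A[i]=14>B[j]=13 take 13 → j++
[i=1,j=7] A[i]=14<=B[j]=15 take 14 → i++
[i=2,j=7] A[i]=17>B[j]=15 take 15 → j++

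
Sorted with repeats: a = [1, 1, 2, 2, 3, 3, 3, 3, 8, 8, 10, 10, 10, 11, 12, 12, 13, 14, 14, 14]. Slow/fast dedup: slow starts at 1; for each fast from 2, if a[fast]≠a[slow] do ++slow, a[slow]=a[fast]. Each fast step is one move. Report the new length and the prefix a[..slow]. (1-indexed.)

length 9; prefix = [1, 2, 3, 8, 10, 11, 12, 13, 14]

(s=1,f=2) a[fast]=1=a[slow] dup → fast++
(s=1,f=3) a[fast]=2≠a[slow]=1 write a[2]=2 → slow++,fast++
(s=2,f=4) a[fast]=2=a[slow] dup → fast++
(s=2,f=5) a[fast]=3≠a[slow]=2 write a[3]=3 → slow++,fast++
(s=3,f=6) a[fast]=3=a[slow] dup → fast++
(s=3,f=7) a[fast]=3=a[slow] dup → fast++
(s=3,f=8) a[fast]=3=a[slow] dup → fast++
(s=3,f=9) a[fast]=8≠a[slow]=3 write a[4]=8 → slow++,fast++
(s=4,f=10) a[fast]=8=a[slow] dup → fast++
(s=4,f=11) a[fast]=10≠a[slow]=8 write a[5]=10 → slow++,fast++
(s=5,f=12) a[fast]=10=a[slow] dup → fast++
(s=5,f=13) a[fast]=10=a[slow] dup → fast++
(s=5,f=14) a[fast]=11≠a[slow]=10 write a[6]=11 → slow++,fast++
(s=6,f=15) a[fast]=12≠a[slow]=11 write a[7]=12 → slow++,fast++
(s=7,f=16) a[fast]=12=a[slow] dup → fast++
(s=7,f=17) a[fast]=13≠a[slow]=12 write a[8]=13 → slow++,fast++
(s=8,f=18) a[fast]=14≠a[slow]=13 write a[9]=14 → slow++,fast++
(s=9,f=19) a[fast]=14=a[slow] dup → fast++
(s=9,f=20) a[fast]=14=a[slow] dup → fast++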